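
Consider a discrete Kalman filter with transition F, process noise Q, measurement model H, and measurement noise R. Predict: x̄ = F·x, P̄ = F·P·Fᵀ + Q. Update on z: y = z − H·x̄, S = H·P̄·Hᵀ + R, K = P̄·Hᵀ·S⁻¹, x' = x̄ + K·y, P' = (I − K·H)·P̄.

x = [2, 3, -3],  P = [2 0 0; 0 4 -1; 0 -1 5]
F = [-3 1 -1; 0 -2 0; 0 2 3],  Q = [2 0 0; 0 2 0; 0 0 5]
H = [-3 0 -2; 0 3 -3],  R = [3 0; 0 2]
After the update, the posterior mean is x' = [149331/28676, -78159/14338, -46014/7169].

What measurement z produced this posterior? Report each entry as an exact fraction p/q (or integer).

z = [-3, 3]

x̄ = F·x = [0, -6, -3]
P̄ = F·P·Fᵀ + Q = [31 -10 -8; -10 18 -10; -8 -10 54]
S = H·P̄·Hᵀ + R = [402 402; 402 830]
K = P̄·Hᵀ·S⁻¹ = [-30749/86028 71/428; 1933/43014 17/214; 311/7169 -27/107]
x' − x̄ = [149331/28676, 7869/14338, -24507/7169] = K·y
y = (KᵀK)⁻¹·Kᵀ·(x' − x̄) = [-9, 12]
z = y + H·x̄ = [-9, 12] + [6, -9] = [-3, 3]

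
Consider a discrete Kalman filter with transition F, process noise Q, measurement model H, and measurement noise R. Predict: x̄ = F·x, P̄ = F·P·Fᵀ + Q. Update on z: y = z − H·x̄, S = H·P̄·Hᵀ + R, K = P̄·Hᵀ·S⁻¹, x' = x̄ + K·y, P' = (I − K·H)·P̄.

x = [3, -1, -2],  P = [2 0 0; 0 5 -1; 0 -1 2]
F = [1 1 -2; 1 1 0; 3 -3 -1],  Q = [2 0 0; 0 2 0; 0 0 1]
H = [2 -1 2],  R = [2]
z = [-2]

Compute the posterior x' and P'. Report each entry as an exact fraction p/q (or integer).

x' = [986/251, 782/251, -806/251]
P' = [5102/251 2350/251 -3914/251; 2350/251 2210/251 -1252/251; -3914/251 -1252/251 3396/251]

x̄ = F·x = [6, 2, 14]
P̄ = F·P·Fᵀ + Q = [21 9 -10; 9 9 -8; -10 -8 60]
y = z − H·x̄ = [-40]
S = H·P̄·Hᵀ + R = [251]
K = P̄·Hᵀ·S⁻¹ = [13/251; -7/251; 108/251]
x' = x̄ + K·y = [986/251, 782/251, -806/251]
P' = (I − K·H)·P̄ = [5102/251 2350/251 -3914/251; 2350/251 2210/251 -1252/251; -3914/251 -1252/251 3396/251]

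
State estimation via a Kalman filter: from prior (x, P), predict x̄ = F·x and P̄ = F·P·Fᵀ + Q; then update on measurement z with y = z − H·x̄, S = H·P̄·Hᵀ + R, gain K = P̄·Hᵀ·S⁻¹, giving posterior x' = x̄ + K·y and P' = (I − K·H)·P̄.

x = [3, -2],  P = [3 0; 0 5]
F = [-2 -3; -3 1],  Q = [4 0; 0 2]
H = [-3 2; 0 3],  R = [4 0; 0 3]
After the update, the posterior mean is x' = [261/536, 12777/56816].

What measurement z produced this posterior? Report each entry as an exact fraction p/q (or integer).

z = [-1, 1]

x̄ = F·x = [0, -11]
P̄ = F·P·Fᵀ + Q = [61 3; 3 34]
S = H·P̄·Hᵀ + R = [653 177; 177 309]
K = P̄·Hᵀ·S⁻¹ = [-177/536 117/536; 59/56816 18721/56816]
x' − x̄ = [261/536, 637753/56816] = K·y
y = (KᵀK)⁻¹·Kᵀ·(x' − x̄) = [21, 34]
z = y + H·x̄ = [21, 34] + [-22, -33] = [-1, 1]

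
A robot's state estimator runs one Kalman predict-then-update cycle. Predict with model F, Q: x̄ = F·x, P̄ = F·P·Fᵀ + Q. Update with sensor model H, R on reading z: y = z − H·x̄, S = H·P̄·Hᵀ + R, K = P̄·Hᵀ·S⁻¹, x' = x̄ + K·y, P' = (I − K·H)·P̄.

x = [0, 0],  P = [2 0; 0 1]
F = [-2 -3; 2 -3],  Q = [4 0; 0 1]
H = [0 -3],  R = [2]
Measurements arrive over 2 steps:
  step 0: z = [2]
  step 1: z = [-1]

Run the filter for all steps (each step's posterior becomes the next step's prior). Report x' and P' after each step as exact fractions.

step 0: x̄ = F·x = [0, 0]
step 0: P̄ = F·P·Fᵀ + Q = [21 1; 1 18]
step 0: y = z − H·x̄ = [2]
step 0: S = H·P̄·Hᵀ + R = [164]
step 0: K = P̄·Hᵀ·S⁻¹ = [-3/164; -27/82]
step 0: x' = x̄ + K·y = [-3/82, -27/41]
step 0: P' = (I − K·H)·P̄ = [3435/164 1/82; 1/82 9/41]
step 1: x̄ = F·x = [84/41, 78/41]
step 1: P̄ = F·P·Fᵀ + Q = [3686/41 -3354/41; -3354/41 3551/41]
step 1: y = z − H·x̄ = [193/41]
step 1: S = H·P̄·Hᵀ + R = [32041/41]
step 1: K = P̄·Hᵀ·S⁻¹ = [10062/32041; -10653/32041]
step 1: x' = x̄ + K·y = [113010/32041, 10809/32041]
step 1: P' = (I − K·H)·P̄ = [411202/32041 -6708/32041; -6708/32041 7102/32041]

step 0: x' = [-3/82, -27/41], P' = [3435/164 1/82; 1/82 9/41]
step 1: x' = [113010/32041, 10809/32041], P' = [411202/32041 -6708/32041; -6708/32041 7102/32041]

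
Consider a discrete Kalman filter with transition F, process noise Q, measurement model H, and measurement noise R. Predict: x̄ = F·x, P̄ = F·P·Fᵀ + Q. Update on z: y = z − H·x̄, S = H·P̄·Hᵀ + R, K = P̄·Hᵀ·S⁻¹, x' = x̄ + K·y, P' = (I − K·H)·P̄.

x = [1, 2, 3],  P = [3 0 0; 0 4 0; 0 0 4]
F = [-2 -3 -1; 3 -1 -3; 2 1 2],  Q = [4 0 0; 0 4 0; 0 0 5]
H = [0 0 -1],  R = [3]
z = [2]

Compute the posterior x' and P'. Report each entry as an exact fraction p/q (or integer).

x̄ = F·x = [-11, -8, 10]
P̄ = F·P·Fᵀ + Q = [56 6 -32; 6 71 -10; -32 -10 37]
y = z − H·x̄ = [12]
S = H·P̄·Hᵀ + R = [40]
K = P̄·Hᵀ·S⁻¹ = [4/5; 1/4; -37/40]
x' = x̄ + K·y = [-7/5, -5, -11/10]
P' = (I − K·H)·P̄ = [152/5 -2 -12/5; -2 137/2 -3/4; -12/5 -3/4 111/40]

x' = [-7/5, -5, -11/10]
P' = [152/5 -2 -12/5; -2 137/2 -3/4; -12/5 -3/4 111/40]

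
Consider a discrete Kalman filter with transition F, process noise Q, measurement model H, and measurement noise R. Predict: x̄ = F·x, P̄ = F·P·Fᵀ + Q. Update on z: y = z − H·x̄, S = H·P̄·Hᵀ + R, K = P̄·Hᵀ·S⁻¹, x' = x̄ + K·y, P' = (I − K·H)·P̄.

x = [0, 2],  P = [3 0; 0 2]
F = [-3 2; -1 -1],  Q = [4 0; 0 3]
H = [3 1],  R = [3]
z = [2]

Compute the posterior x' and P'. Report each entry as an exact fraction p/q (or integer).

x̄ = F·x = [4, -2]
P̄ = F·P·Fᵀ + Q = [39 5; 5 8]
y = z − H·x̄ = [-8]
S = H·P̄·Hᵀ + R = [392]
K = P̄·Hᵀ·S⁻¹ = [61/196; 23/392]
x' = x̄ + K·y = [74/49, -121/49]
P' = (I − K·H)·P̄ = [101/98 -423/196; -423/196 2607/392]

x' = [74/49, -121/49]
P' = [101/98 -423/196; -423/196 2607/392]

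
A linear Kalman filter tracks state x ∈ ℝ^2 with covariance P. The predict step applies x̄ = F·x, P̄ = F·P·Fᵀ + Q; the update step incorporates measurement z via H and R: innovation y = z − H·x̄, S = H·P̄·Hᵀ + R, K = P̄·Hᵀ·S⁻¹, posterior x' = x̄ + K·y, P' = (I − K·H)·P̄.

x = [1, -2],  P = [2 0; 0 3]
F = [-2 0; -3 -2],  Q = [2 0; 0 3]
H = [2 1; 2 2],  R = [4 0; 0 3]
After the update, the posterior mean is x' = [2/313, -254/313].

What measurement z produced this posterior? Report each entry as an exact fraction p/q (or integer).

x̄ = F·x = [-2, 1]
P̄ = F·P·Fᵀ + Q = [10 12; 12 33]
S = H·P̄·Hᵀ + R = [125 178; 178 271]
K = P̄·Hᵀ·S⁻¹ = [120/313 -28/313; -573/2191 1104/2191]
x' − x̄ = [628/313, -567/313] = K·y
y = (KᵀK)⁻¹·Kᵀ·(x' − x̄) = [5, -1]
z = y + H·x̄ = [5, -1] + [-3, -2] = [2, -3]

z = [2, -3]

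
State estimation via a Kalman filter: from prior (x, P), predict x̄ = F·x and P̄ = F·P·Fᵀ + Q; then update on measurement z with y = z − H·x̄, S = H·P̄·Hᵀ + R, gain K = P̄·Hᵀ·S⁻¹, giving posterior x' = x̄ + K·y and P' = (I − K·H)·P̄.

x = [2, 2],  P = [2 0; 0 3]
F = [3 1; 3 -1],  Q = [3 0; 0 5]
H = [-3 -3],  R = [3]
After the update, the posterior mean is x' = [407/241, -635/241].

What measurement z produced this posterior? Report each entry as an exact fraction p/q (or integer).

x̄ = F·x = [8, 4]
P̄ = F·P·Fᵀ + Q = [24 15; 15 26]
S = H·P̄·Hᵀ + R = [723]
K = P̄·Hᵀ·S⁻¹ = [-39/241; -41/241]
x' − x̄ = [-1521/241, -1599/241] = K·y
y = (KᵀK)⁻¹·Kᵀ·(x' − x̄) = [39]
z = y + H·x̄ = [39] + [-36] = [3]

z = [3]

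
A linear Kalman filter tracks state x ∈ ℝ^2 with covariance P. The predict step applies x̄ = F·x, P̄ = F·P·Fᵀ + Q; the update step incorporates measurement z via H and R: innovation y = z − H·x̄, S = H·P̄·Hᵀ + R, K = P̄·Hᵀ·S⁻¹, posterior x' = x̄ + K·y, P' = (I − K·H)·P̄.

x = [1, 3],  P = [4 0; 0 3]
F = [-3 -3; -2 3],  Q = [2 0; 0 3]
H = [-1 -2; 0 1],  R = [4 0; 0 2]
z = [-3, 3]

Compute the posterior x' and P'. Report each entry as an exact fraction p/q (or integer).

x̄ = F·x = [-12, 7]
P̄ = F·P·Fᵀ + Q = [65 -3; -3 46]
y = z − H·x̄ = [-1, -4]
S = H·P̄·Hᵀ + R = [241 -89; -89 48]
K = P̄·Hᵀ·S⁻¹ = [-3099/3647 -5974/3647; -178/3647 3165/3647]
x' = x̄ + K·y = [-16769/3647, 13047/3647]
P' = (I − K·H)·P̄ = [36292/3647 -11948/3647; -11948/3647 6330/3647]

x' = [-16769/3647, 13047/3647]
P' = [36292/3647 -11948/3647; -11948/3647 6330/3647]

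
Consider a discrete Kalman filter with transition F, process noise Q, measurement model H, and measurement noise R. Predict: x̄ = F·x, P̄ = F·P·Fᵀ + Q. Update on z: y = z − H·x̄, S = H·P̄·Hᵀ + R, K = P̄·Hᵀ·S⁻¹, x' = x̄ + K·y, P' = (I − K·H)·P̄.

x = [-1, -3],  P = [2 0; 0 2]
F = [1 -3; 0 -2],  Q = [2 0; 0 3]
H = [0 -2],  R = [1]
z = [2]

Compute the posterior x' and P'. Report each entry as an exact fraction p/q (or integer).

x' = [8/15, -38/45]
P' = [46/5 4/15; 4/15 11/45]

x̄ = F·x = [8, 6]
P̄ = F·P·Fᵀ + Q = [22 12; 12 11]
y = z − H·x̄ = [14]
S = H·P̄·Hᵀ + R = [45]
K = P̄·Hᵀ·S⁻¹ = [-8/15; -22/45]
x' = x̄ + K·y = [8/15, -38/45]
P' = (I − K·H)·P̄ = [46/5 4/15; 4/15 11/45]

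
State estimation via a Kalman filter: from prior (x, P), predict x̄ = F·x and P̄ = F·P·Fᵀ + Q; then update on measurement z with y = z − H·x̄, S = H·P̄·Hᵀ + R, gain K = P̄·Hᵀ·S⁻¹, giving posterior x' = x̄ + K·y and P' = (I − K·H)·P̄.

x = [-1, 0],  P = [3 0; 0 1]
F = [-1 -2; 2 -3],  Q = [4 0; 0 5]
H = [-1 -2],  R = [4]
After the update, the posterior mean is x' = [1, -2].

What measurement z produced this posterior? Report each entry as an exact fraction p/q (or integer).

x̄ = F·x = [1, -2]
P̄ = F·P·Fᵀ + Q = [11 0; 0 26]
S = H·P̄·Hᵀ + R = [119]
K = P̄·Hᵀ·S⁻¹ = [-11/119; -52/119]
x' − x̄ = [0, 0] = K·y
y = (KᵀK)⁻¹·Kᵀ·(x' − x̄) = [0]
z = y + H·x̄ = [0] + [3] = [3]

z = [3]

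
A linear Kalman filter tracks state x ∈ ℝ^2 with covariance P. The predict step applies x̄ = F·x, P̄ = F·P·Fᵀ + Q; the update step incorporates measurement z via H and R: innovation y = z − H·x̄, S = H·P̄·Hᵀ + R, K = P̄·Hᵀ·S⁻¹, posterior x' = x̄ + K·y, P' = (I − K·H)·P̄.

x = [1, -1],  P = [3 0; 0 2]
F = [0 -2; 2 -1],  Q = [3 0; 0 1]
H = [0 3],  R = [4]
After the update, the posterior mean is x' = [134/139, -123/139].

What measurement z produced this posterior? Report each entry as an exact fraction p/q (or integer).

x̄ = F·x = [2, 3]
P̄ = F·P·Fᵀ + Q = [11 4; 4 15]
S = H·P̄·Hᵀ + R = [139]
K = P̄·Hᵀ·S⁻¹ = [12/139; 45/139]
x' − x̄ = [-144/139, -540/139] = K·y
y = (KᵀK)⁻¹·Kᵀ·(x' − x̄) = [-12]
z = y + H·x̄ = [-12] + [9] = [-3]

z = [-3]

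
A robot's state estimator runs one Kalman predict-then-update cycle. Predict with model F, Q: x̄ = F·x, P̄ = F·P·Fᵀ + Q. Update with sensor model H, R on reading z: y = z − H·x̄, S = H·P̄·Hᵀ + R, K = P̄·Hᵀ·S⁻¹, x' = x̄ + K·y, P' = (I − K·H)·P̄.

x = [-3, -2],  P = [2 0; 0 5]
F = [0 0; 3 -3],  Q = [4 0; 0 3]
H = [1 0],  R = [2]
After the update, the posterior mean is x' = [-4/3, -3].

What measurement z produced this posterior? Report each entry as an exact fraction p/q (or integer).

z = [-2]

x̄ = F·x = [0, -3]
P̄ = F·P·Fᵀ + Q = [4 0; 0 66]
S = H·P̄·Hᵀ + R = [6]
K = P̄·Hᵀ·S⁻¹ = [2/3; 0]
x' − x̄ = [-4/3, 0] = K·y
y = (KᵀK)⁻¹·Kᵀ·(x' − x̄) = [-2]
z = y + H·x̄ = [-2] + [0] = [-2]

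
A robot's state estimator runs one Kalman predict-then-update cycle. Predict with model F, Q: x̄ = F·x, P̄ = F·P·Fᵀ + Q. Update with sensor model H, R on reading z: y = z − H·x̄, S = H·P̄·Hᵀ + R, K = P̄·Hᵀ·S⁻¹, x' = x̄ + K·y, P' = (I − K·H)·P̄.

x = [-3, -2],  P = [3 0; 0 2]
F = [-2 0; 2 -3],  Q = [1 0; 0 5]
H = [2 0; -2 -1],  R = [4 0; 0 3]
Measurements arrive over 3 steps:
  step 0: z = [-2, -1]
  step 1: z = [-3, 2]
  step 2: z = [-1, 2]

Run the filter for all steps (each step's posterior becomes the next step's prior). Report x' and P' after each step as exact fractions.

step 0: x' = [-9/14, 19/7], P' = [25/28 -47/28; -47/28 163/28]
step 1: x' = [-33701/32168, -657/8042], P' = [38879/48252 -20101/12063; -20101/12063 75257/12063]
step 2: x' = [1510013/11847332, -5409794/2961833], P' = [2342097/2961833 -4856997/2961833; -4856997/2961833 18378054/2961833]

step 0: x̄ = F·x = [6, 0]
step 0: P̄ = F·P·Fᵀ + Q = [13 -12; -12 35]
step 0: y = z − H·x̄ = [-14, 11]
step 0: S = H·P̄·Hᵀ + R = [56 -28; -28 42]
step 0: K = P̄·Hᵀ·S⁻¹ = [25/56 -1/28; -47/56 -23/28]
step 0: x' = x̄ + K·y = [-9/14, 19/7]
step 0: P' = (I − K·H)·P̄ = [25/28 -47/28; -47/28 163/28]
step 1: x̄ = F·x = [9/7, -66/7]
step 1: P̄ = F·P·Fᵀ + Q = [32/7 -191/14; -191/14 2271/28]
step 1: y = z − H·x̄ = [-39/7, -34/7]
step 1: S = H·P̄·Hᵀ + R = [156/7 9; 9 1339/28]
step 1: K = P̄·Hᵀ·S⁻¹ = [38879/96504 147/8042; -20101/24126 -3895/4021]
step 1: x' = x̄ + K·y = [-33701/32168, -657/8042]
step 1: P' = (I − K·H)·P̄ = [38879/48252 -20101/12063; -20101/12063 75257/12063]
step 2: x̄ = F·x = [33701/16084, -29759/16084]
step 2: P̄ = F·P·Fᵀ + Q = [50942/12063 -159485/12063; -159485/12063 1017719/12063]
step 2: y = z − H·x̄ = [-41743/8042, 69811/16084]
step 2: S = H·P̄·Hᵀ + R = [252020/12063 115202/12063; 115202/12063 619736/12063]
step 2: K = P̄·Hᵀ·S⁻¹ = [2342097/5923666 57601/2961833; -4856997/5923666 -2888020/2961833]
step 2: x' = x̄ + K·y = [1510013/11847332, -5409794/2961833]
step 2: P' = (I − K·H)·P̄ = [2342097/2961833 -4856997/2961833; -4856997/2961833 18378054/2961833]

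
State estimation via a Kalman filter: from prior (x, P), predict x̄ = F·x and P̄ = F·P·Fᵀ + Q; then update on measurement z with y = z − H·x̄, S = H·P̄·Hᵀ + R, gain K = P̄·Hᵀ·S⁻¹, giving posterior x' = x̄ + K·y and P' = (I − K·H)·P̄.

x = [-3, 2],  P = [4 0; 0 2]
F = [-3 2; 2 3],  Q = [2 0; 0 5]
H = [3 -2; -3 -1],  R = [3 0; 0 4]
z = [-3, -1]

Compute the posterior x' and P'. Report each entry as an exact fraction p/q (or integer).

x' = [-1429/45887, 65670/45887]
P' = [10634/45887 8202/45887; 8202/45887 34806/45887]

x̄ = F·x = [13, 0]
P̄ = F·P·Fᵀ + Q = [46 -12; -12 39]
y = z − H·x̄ = [-42, 38]
S = H·P̄·Hᵀ + R = [717 -372; -372 385]
K = P̄·Hᵀ·S⁻¹ = [5166/45887 -10026/45887; -15002/45887 -14853/45887]
x' = x̄ + K·y = [-1429/45887, 65670/45887]
P' = (I − K·H)·P̄ = [10634/45887 8202/45887; 8202/45887 34806/45887]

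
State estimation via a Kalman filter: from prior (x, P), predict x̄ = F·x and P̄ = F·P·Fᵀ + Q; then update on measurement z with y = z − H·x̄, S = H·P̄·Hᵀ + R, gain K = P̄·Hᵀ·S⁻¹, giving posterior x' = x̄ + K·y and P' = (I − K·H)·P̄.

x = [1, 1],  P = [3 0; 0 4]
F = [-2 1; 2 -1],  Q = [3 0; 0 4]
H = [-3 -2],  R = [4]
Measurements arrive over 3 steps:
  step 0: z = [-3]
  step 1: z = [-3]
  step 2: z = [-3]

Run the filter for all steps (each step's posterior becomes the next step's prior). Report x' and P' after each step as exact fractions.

step 0: x' = [37/63, 31/63], P' = [572/63 -808/63; -808/63 1196/63]
step 1: x' = [20215/9677, -16271/9677], P' = [218692/9677 -313472/9677; -313472/9677 457784/9677]
step 2: x' = [5865961/3041259, -4408517/3041259], P' = [83346700/3041259 -119672984/3041259; -119672984/3041259 174491428/3041259]

step 0: x̄ = F·x = [-1, 1]
step 0: P̄ = F·P·Fᵀ + Q = [19 -16; -16 20]
step 0: y = z − H·x̄ = [-4]
step 0: S = H·P̄·Hᵀ + R = [63]
step 0: K = P̄·Hᵀ·S⁻¹ = [-25/63; 8/63]
step 0: x' = x̄ + K·y = [37/63, 31/63]
step 0: P' = (I − K·H)·P̄ = [572/63 -808/63; -808/63 1196/63]
step 1: x̄ = F·x = [-43/63, 43/63]
step 1: P̄ = F·P·Fᵀ + Q = [6905/63 -6716/63; -6716/63 6968/63]
step 1: y = z − H·x̄ = [-232/63]
step 1: S = H·P̄·Hᵀ + R = [9677/63]
step 1: K = P̄·Hᵀ·S⁻¹ = [-7283/9677; 6212/9677]
step 1: x' = x̄ + K·y = [20215/9677, -16271/9677]
step 1: P' = (I − K·H)·P̄ = [218692/9677 -313472/9677; -313472/9677 457784/9677]
step 2: x̄ = F·x = [-56701/9677, 56701/9677]
step 2: P̄ = F·P·Fᵀ + Q = [2615471/9677 -2586440/9677; -2586440/9677 2625148/9677]
step 2: y = z − H·x̄ = [-85732/9677]
step 2: S = H·P̄·Hᵀ + R = [3041259/9677]
step 2: K = P̄·Hᵀ·S⁻¹ = [-2673533/3041259; 2509024/3041259]
step 2: x' = x̄ + K·y = [5865961/3041259, -4408517/3041259]
step 2: P' = (I − K·H)·P̄ = [83346700/3041259 -119672984/3041259; -119672984/3041259 174491428/3041259]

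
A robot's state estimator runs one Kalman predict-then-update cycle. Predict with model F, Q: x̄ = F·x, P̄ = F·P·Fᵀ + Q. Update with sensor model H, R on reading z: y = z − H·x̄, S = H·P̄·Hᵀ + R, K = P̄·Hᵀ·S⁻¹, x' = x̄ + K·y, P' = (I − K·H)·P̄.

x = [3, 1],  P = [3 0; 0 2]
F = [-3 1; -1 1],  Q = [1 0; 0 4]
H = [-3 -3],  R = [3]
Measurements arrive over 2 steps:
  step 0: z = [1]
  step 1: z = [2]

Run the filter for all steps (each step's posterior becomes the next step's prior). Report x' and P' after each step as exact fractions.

step 0: x̄ = F·x = [-8, -2]
step 0: P̄ = F·P·Fᵀ + Q = [30 11; 11 9]
step 0: y = z − H·x̄ = [-29]
step 0: S = H·P̄·Hᵀ + R = [552]
step 0: K = P̄·Hᵀ·S⁻¹ = [-41/184; -5/46]
step 0: x' = x̄ + K·y = [-283/184, 53/46]
step 0: P' = (I − K·H)·P̄ = [477/184 -109/46; -109/46 57/23]
step 1: x̄ = F·x = [1061/184, 495/184]
step 1: P̄ = F·P·Fᵀ + Q = [7549/184 3631/184; 3631/184 2541/184]
step 1: y = z − H·x̄ = [1259/46]
step 1: S = H·P̄·Hᵀ + R = [19590/23]
step 1: K = P̄·Hᵀ·S⁻¹ = [-559/2612; -1543/13060]
step 1: x' = x̄ + K·y = [-119/1306, -7097/13060]
step 1: P' = (I − K·H)·P̄ = [5267/2612 -1177/653; -1177/653 25083/13060]

step 0: x' = [-283/184, 53/46], P' = [477/184 -109/46; -109/46 57/23]
step 1: x' = [-119/1306, -7097/13060], P' = [5267/2612 -1177/653; -1177/653 25083/13060]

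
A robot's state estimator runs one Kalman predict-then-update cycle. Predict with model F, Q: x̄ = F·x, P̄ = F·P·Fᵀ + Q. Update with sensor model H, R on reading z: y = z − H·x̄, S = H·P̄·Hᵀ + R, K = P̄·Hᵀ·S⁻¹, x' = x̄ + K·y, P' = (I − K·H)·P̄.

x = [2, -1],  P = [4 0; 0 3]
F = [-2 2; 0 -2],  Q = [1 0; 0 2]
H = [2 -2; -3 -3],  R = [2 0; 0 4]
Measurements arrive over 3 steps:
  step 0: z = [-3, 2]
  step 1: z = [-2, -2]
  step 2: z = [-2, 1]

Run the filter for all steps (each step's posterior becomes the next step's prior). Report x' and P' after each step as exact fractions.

step 0: x̄ = F·x = [-6, 2]
step 0: P̄ = F·P·Fᵀ + Q = [29 -12; -12 14]
step 0: y = z − H·x̄ = [13, -10]
step 0: S = H·P̄·Hᵀ + R = [270 -90; -90 175]
step 0: K = P̄·Hᵀ·S⁻¹ = [976/3915 -71/435; -964/3915 -14/87]
step 0: x' = x̄ + K·y = [-4412/3915, 1598/3915]
step 0: P' = (I − K·H)·P̄ = [914/3915 -62/3915; -62/3915 902/3915]
step 1: x̄ = F·x = [2404/783, -3196/3915]
step 1: P̄ = F·P·Fᵀ + Q = [2335/783 -3856/3915; -3856/3915 11438/3915]
step 1: y = z − H·x̄ = [-12754/1305, 6214/1305]
step 1: S = H·P̄·Hᵀ + R = [2914/87 -158/435; -158/435 17141/435]
step 1: K = P̄·Hᵀ·S⁻¹ = [1012888/4305507 -215109/1435169; -1011308/4305507 -214714/1435169]
step 1: x' = x̄ + K·y = [246970/4305507, 1100568/1435169]
step 1: P' = (I − K·H)·P̄ = [936662/4305507 -76226/4305507; -76226/4305507 311694/1435169]
step 2: x̄ = F·x = [6109468/4305507, -2201136/1435169]
step 2: P̄ = F·P·Fᵀ + Q = [4134097/1435169 -4045232/4305507; -4045232/4305507 4117114/1435169]
step 2: y = z − H·x̄ = [-34036766/4305507, 941229/1435169]
step 2: S = H·P̄·Hᵀ + R = [139987402/4305507 -101898/1435169; -101898/1435169 55730183/1435169]
step 2: K = P̄·Hᵀ·S⁻¹ = [637796744/2717969933 -406408945/2717969933; -637592948/2717969933 -406256098/2717969933]
step 2: x' = x̄ + K·y = [-4355417275/8153909799, 1816230362/8153909799]
step 2: P' = (I − K·H)·P̄ = [1769513006/8153909799 -143877226/8153909799; -143877226/8153909799 1768901618/8153909799]

step 0: x' = [-4412/3915, 1598/3915], P' = [914/3915 -62/3915; -62/3915 902/3915]
step 1: x' = [246970/4305507, 1100568/1435169], P' = [936662/4305507 -76226/4305507; -76226/4305507 311694/1435169]
step 2: x' = [-4355417275/8153909799, 1816230362/8153909799], P' = [1769513006/8153909799 -143877226/8153909799; -143877226/8153909799 1768901618/8153909799]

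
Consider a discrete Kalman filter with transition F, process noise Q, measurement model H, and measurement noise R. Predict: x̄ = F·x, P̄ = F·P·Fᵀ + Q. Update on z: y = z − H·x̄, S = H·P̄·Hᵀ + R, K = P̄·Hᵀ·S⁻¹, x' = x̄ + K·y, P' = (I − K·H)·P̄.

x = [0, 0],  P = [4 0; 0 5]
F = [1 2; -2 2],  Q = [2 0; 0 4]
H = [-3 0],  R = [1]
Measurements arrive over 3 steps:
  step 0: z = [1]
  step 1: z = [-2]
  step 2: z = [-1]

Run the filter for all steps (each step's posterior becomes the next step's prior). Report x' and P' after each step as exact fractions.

step 0: x' = [-78/235, -36/235], P' = [26/235 12/235; 12/235 8104/235]
step 1: x' = [39522/59375, 97188/59375], P' = [6592/59375 6468/59375; 6468/59375 418772/59375]
step 2: x' = [5712804/16496093, -107365308/82480465], P' = [1826302/16496093 1648968/16496093; 1648968/16496093 560822356/82480465]

step 0: x̄ = F·x = [0, 0]
step 0: P̄ = F·P·Fᵀ + Q = [26 12; 12 40]
step 0: y = z − H·x̄ = [1]
step 0: S = H·P̄·Hᵀ + R = [235]
step 0: K = P̄·Hᵀ·S⁻¹ = [-78/235; -36/235]
step 0: x' = x̄ + K·y = [-78/235, -36/235]
step 0: P' = (I − K·H)·P̄ = [26/235 12/235; 12/235 8104/235]
step 1: x̄ = F·x = [-30/47, 84/235]
step 1: P̄ = F·P·Fᵀ + Q = [6592/47 6468/47; 6468/47 33364/235]
step 1: y = z − H·x̄ = [-184/47]
step 1: S = H·P̄·Hᵀ + R = [59375/47]
step 1: K = P̄·Hᵀ·S⁻¹ = [-19776/59375; -19404/59375]
step 1: x' = x̄ + K·y = [39522/59375, 97188/59375]
step 1: P' = (I − K·H)·P̄ = [6592/59375 6468/59375; 6468/59375 418772/59375]
step 2: x̄ = F·x = [233898/59375, 115332/59375]
step 2: P̄ = F·P·Fᵀ + Q = [1826302/59375 1648968/59375; 1648968/59375 1887212/59375]
step 2: y = z − H·x̄ = [642319/59375]
step 2: S = H·P̄·Hᵀ + R = [16496093/59375]
step 2: K = P̄·Hᵀ·S⁻¹ = [-5478906/16496093; -4946904/16496093]
step 2: x' = x̄ + K·y = [5712804/16496093, -107365308/82480465]
step 2: P' = (I − K·H)·P̄ = [1826302/16496093 1648968/16496093; 1648968/16496093 560822356/82480465]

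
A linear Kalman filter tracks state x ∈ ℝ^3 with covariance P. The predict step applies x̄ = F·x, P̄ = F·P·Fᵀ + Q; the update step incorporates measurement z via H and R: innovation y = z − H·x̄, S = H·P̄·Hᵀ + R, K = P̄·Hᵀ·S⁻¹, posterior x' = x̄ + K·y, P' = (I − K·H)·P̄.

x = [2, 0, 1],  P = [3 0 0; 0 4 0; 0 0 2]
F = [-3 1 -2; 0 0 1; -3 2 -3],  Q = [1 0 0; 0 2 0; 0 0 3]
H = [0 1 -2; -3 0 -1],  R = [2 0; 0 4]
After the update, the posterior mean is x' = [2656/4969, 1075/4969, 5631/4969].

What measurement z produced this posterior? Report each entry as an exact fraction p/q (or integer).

z = [-2, -3]

x̄ = F·x = [-8, 1, -9]
P̄ = F·P·Fᵀ + Q = [40 -4 47; -4 4 -6; 47 -6 64]
S = H·P̄·Hᵀ + R = [286 428; 428 710]
K = P̄·Hᵀ·S⁻¹ = [474/4969 -2909/9938; 914/4969 -425/4969; -1850/4969 -639/9938]
x' − x̄ = [42408/4969, -3894/4969, 50352/4969] = K·y
y = (KᵀK)⁻¹·Kᵀ·(x' − x̄) = [-21, -36]
z = y + H·x̄ = [-21, -36] + [19, 33] = [-2, -3]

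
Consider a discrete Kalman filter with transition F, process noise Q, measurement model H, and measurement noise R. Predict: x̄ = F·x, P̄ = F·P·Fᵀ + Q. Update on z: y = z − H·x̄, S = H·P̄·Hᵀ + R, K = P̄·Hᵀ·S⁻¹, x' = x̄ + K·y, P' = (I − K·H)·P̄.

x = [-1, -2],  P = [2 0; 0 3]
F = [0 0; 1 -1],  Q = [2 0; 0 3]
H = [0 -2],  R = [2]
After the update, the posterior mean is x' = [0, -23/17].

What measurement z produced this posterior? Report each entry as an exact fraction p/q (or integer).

x̄ = F·x = [0, 1]
P̄ = F·P·Fᵀ + Q = [2 0; 0 8]
S = H·P̄·Hᵀ + R = [34]
K = P̄·Hᵀ·S⁻¹ = [0; -8/17]
x' − x̄ = [0, -40/17] = K·y
y = (KᵀK)⁻¹·Kᵀ·(x' − x̄) = [5]
z = y + H·x̄ = [5] + [-2] = [3]

z = [3]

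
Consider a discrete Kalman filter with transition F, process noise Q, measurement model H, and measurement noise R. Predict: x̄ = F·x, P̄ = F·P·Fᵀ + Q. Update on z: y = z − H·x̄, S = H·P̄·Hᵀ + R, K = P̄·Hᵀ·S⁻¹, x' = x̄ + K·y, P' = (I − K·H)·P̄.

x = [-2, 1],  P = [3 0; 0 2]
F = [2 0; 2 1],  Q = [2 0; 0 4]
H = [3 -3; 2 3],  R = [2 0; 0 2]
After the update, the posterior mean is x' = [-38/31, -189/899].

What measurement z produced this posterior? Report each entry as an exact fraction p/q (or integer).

x̄ = F·x = [-4, -3]
P̄ = F·P·Fᵀ + Q = [14 12; 12 18]
S = H·P̄·Hᵀ + R = [74 -42; -42 364]
K = P̄·Hᵀ·S⁻¹ = [6/31 43/217; -117/899 1254/6293]
x' − x̄ = [86/31, 2508/899] = K·y
y = (KᵀK)⁻¹·Kᵀ·(x' − x̄) = [0, 14]
z = y + H·x̄ = [0, 14] + [-3, -17] = [-3, -3]

z = [-3, -3]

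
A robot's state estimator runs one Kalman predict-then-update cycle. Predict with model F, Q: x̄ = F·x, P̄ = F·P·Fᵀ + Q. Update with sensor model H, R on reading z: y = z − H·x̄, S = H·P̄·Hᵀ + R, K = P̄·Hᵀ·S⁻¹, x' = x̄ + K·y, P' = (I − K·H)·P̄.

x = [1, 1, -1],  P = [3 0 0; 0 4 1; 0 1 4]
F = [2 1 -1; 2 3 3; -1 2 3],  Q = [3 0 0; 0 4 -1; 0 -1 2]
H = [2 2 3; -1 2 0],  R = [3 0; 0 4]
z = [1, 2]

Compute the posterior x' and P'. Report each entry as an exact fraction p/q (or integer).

x' = [156658/69055, 26246/13811, -33044/13811]
P' = [1019604/69055 91164/13811 -194100/13811; 91164/13811 52446/13811 -94092/13811; -194100/13811 -94092/13811 193804/13811]

x̄ = F·x = [4, 2, -2]
P̄ = F·P·Fᵀ + Q = [21 12 -9; 12 106 68; -9 68 69]
y = z − H·x̄ = [-5, 2]
S = H·P̄·Hᵀ + R = [1936 841; 841 401]
K = P̄·Hᵀ·S⁻¹ = [13116/69055 -26991/69055; 1648/13811 3432/13811; 1676/13811 1479/13811]
x' = x̄ + K·y = [156658/69055, 26246/13811, -33044/13811]
P' = (I − K·H)·P̄ = [1019604/69055 91164/13811 -194100/13811; 91164/13811 52446/13811 -94092/13811; -194100/13811 -94092/13811 193804/13811]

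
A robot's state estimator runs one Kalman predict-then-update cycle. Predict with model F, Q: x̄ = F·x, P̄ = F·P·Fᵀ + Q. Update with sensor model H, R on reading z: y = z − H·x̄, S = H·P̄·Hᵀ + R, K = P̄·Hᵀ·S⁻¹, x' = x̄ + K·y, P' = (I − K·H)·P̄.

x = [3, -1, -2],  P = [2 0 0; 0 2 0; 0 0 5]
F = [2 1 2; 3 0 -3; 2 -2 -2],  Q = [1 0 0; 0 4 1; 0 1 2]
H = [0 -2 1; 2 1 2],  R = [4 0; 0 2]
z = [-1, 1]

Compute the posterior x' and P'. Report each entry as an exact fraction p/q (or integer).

x̄ = F·x = [1, 15, 12]
P̄ = F·P·Fᵀ + Q = [31 -18 -16; -18 67 43; -16 43 38]
y = z − H·x̄ = [17, -40]
S = H·P̄·Hᵀ + R = [138 -147; -147 317]
K = P̄·Hᵀ·S⁻¹ = [8104/22137 1532/7379; -11648/22137 923/7379; -809/7379 1650/7379]
x' = x̄ + K·y = [-23935/22137, 23279/22137, 8795/7379]
P' = (I − K·H)·P̄ = [469015/22137 -198734/22137 -121684/7379; -198734/22137 99238/22137 50628/7379; -121684/7379 50628/7379 98020/7379]

x' = [-23935/22137, 23279/22137, 8795/7379]
P' = [469015/22137 -198734/22137 -121684/7379; -198734/22137 99238/22137 50628/7379; -121684/7379 50628/7379 98020/7379]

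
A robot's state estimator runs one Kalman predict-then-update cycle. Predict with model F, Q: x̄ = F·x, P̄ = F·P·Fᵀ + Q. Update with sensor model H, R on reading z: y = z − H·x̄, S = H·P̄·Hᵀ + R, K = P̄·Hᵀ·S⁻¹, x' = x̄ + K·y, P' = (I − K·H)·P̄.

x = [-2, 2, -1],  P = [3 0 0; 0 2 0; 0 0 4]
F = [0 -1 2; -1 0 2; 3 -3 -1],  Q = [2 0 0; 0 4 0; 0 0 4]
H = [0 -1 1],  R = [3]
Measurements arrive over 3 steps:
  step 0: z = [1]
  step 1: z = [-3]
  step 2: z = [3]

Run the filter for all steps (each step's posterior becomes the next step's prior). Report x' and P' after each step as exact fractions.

step 0: x̄ = F·x = [-4, 0, -11]
step 0: P̄ = F·P·Fᵀ + Q = [20 16 -2; 16 23 -17; -2 -17 53]
step 0: y = z − H·x̄ = [12]
step 0: S = H·P̄·Hᵀ + R = [113]
step 0: K = P̄·Hᵀ·S⁻¹ = [-18/113; -40/113; 70/113]
step 0: x' = x̄ + K·y = [-668/113, -480/113, -403/113]
step 0: P' = (I − K·H)·P̄ = [1936/113 1088/113 1034/113; 1088/113 999/113 879/113; 1034/113 879/113 1089/113]
step 1: x̄ = F·x = [-326/113, -138/113, -161/113]
step 1: P̄ = F·P·Fᵀ + Q = [2065/113 1618/113 -636/113; 1618/113 2608/113 -2758/113; -636/113 -2758/113 7442/113]
step 1: y = z − H·x̄ = [-316/113]
step 1: S = H·P̄·Hᵀ + R = [15905/113]
step 1: K = P̄·Hᵀ·S⁻¹ = [-2254/15905; -5366/15905; 2040/3181]
step 1: x' = x̄ + K·y = [-39582/15905, -4418/15905, -10237/3181]
step 1: P' = (I − K·H)·P̄ = [245693/15905 120702/15905 22788/3181; 120702/15905 112268/15905 19234/3181; 22788/3181 19234/3181 25354/3181]
step 2: x̄ = F·x = [-97952/15905, -62788/15905, -54307/15905]
step 2: P̄ = F·P·Fᵀ + Q = [266478/15905 207562/15905 -76052/15905; 207562/15905 360633/15905 -407953/15905; -76052/15905 -407953/15905 1132783/15905]
step 2: y = z − H·x̄ = [39234/15905]
step 2: S = H·P̄·Hᵀ + R = [2357037/15905]
step 2: K = P̄·Hᵀ·S⁻¹ = [-94538/785679; -768586/2357037; 1540736/2357037]
step 2: x' = x̄ + K·y = [-1690620/261893, -3733592/785679, -1415789/785679]
step 2: P' = (I − K·H)·P̄ = [3825922/261893 5684786/785679 5401172/785679; 5684786/785679 16303105/2357037 13997347/2357037; 5401172/785679 13997347/2357037 18619555/2357037]

step 0: x' = [-668/113, -480/113, -403/113], P' = [1936/113 1088/113 1034/113; 1088/113 999/113 879/113; 1034/113 879/113 1089/113]
step 1: x' = [-39582/15905, -4418/15905, -10237/3181], P' = [245693/15905 120702/15905 22788/3181; 120702/15905 112268/15905 19234/3181; 22788/3181 19234/3181 25354/3181]
step 2: x' = [-1690620/261893, -3733592/785679, -1415789/785679], P' = [3825922/261893 5684786/785679 5401172/785679; 5684786/785679 16303105/2357037 13997347/2357037; 5401172/785679 13997347/2357037 18619555/2357037]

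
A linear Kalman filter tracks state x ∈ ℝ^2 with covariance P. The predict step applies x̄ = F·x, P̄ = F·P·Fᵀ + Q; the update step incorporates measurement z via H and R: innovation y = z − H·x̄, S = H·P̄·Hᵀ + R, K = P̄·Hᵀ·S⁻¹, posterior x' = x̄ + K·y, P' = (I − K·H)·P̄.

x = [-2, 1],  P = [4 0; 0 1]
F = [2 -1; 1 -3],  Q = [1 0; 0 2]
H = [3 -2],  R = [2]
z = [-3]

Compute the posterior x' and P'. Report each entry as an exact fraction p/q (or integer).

x̄ = F·x = [-5, -5]
P̄ = F·P·Fᵀ + Q = [18 11; 11 15]
y = z − H·x̄ = [2]
S = H·P̄·Hᵀ + R = [92]
K = P̄·Hᵀ·S⁻¹ = [8/23; 3/92]
x' = x̄ + K·y = [-99/23, -227/46]
P' = (I − K·H)·P̄ = [158/23 229/23; 229/23 1371/92]

x' = [-99/23, -227/46]
P' = [158/23 229/23; 229/23 1371/92]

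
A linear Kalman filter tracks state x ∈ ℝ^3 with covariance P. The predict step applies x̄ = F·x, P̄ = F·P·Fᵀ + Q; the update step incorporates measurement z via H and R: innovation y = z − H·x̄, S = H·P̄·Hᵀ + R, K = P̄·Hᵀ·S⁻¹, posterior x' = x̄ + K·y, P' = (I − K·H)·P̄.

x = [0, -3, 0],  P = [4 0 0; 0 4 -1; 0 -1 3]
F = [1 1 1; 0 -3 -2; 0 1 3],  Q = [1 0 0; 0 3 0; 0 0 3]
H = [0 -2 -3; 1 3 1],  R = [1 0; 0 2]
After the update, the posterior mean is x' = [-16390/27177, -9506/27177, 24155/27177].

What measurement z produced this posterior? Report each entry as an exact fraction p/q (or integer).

z = [-2, -1]

x̄ = F·x = [-3, 9, -3]
P̄ = F·P·Fᵀ + Q = [10 -13 9; -13 39 -19; 9 -19 28]
S = H·P̄·Hᵀ + R = [181 -110; -110 217]
K = P̄·Hᵀ·S⁻¹ = [-2417/27177 -3730/27177; 4793/27177 13075/27177; -12182/27177 -8680/27177]
x' − x̄ = [65141/27177, -254099/27177, 105686/27177] = K·y
y = (KᵀK)⁻¹·Kᵀ·(x' − x̄) = [7, -22]
z = y + H·x̄ = [7, -22] + [-9, 21] = [-2, -1]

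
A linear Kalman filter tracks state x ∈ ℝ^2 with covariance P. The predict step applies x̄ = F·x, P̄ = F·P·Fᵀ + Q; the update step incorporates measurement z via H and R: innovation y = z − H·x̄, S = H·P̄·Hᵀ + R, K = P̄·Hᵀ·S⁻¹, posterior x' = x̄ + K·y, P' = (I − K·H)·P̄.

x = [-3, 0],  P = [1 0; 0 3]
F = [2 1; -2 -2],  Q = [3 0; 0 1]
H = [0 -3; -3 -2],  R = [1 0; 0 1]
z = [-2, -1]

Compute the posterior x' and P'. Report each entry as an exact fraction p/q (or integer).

x' = [-616/2931, 2072/2931]
P' = [460/2931 -215/2931; -215/2931 647/5862]

x̄ = F·x = [-6, 6]
P̄ = F·P·Fᵀ + Q = [10 -10; -10 17]
y = z − H·x̄ = [16, -7]
S = H·P̄·Hᵀ + R = [154 12; 12 39]
K = P̄·Hᵀ·S⁻¹ = [215/977 -950/2931; -647/1954 -2/2931]
x' = x̄ + K·y = [-616/2931, 2072/2931]
P' = (I − K·H)·P̄ = [460/2931 -215/2931; -215/2931 647/5862]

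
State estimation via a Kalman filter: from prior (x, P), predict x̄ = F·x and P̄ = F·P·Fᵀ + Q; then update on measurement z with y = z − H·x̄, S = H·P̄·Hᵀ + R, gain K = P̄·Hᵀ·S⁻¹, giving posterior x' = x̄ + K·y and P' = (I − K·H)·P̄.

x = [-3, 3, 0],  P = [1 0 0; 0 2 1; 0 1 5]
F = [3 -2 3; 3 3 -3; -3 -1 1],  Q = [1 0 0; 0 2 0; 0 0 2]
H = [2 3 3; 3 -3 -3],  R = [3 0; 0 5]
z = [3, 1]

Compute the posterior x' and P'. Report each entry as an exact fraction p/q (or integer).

x̄ = F·x = [-15, 0, 6]
P̄ = F·P·Fᵀ + Q = [51 -33 5; -33 56 -24; 5 -24 16]
y = z − H·x̄ = [15, 64]
S = H·P̄·Hᵀ + R = [87 6; 6 1184]
K = P̄·Hᵀ·S⁻¹ = [3315/17162 6837/34324; 6115/17162 -5715/34324; -8405/51486 1159/34324]
x' = x̄ + K·y = [11079/17162, -91155/17162, 98035/17162]
P' = (I − K·H)·P̄ = [10815/34324 1623/34324 -2203/34324; 1623/34324 440819/34324 -429671/34324; -2203/34324 -429671/34324 1276609/102972]

x' = [11079/17162, -91155/17162, 98035/17162]
P' = [10815/34324 1623/34324 -2203/34324; 1623/34324 440819/34324 -429671/34324; -2203/34324 -429671/34324 1276609/102972]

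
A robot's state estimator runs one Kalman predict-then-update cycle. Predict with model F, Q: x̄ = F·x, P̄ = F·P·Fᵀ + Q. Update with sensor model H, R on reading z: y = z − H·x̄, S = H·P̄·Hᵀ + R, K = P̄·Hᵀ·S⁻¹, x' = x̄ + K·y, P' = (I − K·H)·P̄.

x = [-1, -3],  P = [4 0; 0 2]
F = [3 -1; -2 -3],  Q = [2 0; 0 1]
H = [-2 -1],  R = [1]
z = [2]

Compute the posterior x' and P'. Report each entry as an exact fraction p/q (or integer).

x̄ = F·x = [0, 11]
P̄ = F·P·Fᵀ + Q = [40 -18; -18 35]
y = z − H·x̄ = [13]
S = H·P̄·Hᵀ + R = [124]
K = P̄·Hᵀ·S⁻¹ = [-1/2; 1/124]
x' = x̄ + K·y = [-13/2, 1377/124]
P' = (I − K·H)·P̄ = [9 -35/2; -35/2 4339/124]

x' = [-13/2, 1377/124]
P' = [9 -35/2; -35/2 4339/124]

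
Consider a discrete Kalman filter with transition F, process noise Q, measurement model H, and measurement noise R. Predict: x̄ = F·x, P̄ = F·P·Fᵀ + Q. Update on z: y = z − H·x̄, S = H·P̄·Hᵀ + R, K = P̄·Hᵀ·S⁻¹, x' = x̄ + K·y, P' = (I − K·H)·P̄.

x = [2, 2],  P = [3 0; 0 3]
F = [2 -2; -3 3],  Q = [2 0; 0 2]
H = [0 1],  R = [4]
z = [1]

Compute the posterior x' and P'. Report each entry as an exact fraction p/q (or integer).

x' = [-3/5, 14/15]
P' = [22/5 -12/5; -12/5 56/15]

x̄ = F·x = [0, 0]
P̄ = F·P·Fᵀ + Q = [26 -36; -36 56]
y = z − H·x̄ = [1]
S = H·P̄·Hᵀ + R = [60]
K = P̄·Hᵀ·S⁻¹ = [-3/5; 14/15]
x' = x̄ + K·y = [-3/5, 14/15]
P' = (I − K·H)·P̄ = [22/5 -12/5; -12/5 56/15]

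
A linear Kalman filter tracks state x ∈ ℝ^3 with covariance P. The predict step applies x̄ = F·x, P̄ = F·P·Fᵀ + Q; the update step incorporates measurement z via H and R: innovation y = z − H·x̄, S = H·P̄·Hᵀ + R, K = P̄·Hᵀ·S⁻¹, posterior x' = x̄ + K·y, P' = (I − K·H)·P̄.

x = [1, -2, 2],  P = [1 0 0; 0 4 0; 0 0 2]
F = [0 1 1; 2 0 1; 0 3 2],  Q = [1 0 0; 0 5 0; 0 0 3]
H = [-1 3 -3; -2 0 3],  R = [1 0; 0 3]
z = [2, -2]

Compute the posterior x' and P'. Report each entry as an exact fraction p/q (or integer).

x̄ = F·x = [0, 4, -2]
P̄ = F·P·Fᵀ + Q = [7 2 16; 2 11 4; 16 4 47]
y = z − H·x̄ = [-16, 4]
S = H·P̄·Hᵀ + R = [542 -337; -337 262]
K = P̄·Hᵀ·S⁻¹ = [-276/5687 383/5687; 7674/28435 10739/28435; -1257/28435 10213/28435]
x' = x̄ + K·y = [5948/5687, 33912/28435, 4094/28435]
P' = (I − K·H)·P̄ = [13263/5687 13554/5687 9225/5687; 13554/5687 81067/28435 55919/28435; 9225/5687 55919/28435 40963/28435]

x' = [5948/5687, 33912/28435, 4094/28435]
P' = [13263/5687 13554/5687 9225/5687; 13554/5687 81067/28435 55919/28435; 9225/5687 55919/28435 40963/28435]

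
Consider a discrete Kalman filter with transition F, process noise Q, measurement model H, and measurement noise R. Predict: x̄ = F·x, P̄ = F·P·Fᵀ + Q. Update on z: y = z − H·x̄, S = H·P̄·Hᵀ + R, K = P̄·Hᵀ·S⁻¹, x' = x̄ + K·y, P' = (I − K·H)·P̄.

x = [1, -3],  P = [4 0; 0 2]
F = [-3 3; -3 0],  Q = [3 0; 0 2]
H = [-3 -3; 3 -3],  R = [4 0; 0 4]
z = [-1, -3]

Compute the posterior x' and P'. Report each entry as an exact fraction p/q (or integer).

x̄ = F·x = [-12, -3]
P̄ = F·P·Fᵀ + Q = [57 36; 36 38]
y = z − H·x̄ = [-46, 24]
S = H·P̄·Hᵀ + R = [1507 -171; -171 211]
K = P̄·Hᵀ·S⁻¹ = [-1503/9023 1476/9023; -11967/72184 -11751/72184]
x' = x̄ + K·y = [-3714/9023, 25953/36092]
P' = (I − K·H)·P̄ = [1986/9023 18/9023; 18/9023 3953/18046]

x' = [-3714/9023, 25953/36092]
P' = [1986/9023 18/9023; 18/9023 3953/18046]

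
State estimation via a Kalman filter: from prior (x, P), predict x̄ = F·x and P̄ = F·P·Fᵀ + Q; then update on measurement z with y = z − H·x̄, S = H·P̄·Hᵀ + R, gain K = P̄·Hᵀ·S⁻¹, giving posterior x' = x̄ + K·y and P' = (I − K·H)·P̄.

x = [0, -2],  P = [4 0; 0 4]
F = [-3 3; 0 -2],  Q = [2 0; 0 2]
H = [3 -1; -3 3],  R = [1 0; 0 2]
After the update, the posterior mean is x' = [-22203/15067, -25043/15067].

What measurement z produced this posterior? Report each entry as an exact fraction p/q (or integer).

x̄ = F·x = [-6, 4]
P̄ = F·P·Fᵀ + Q = [74 -24; -24 18]
S = H·P̄·Hᵀ + R = [829 -1008; -1008 1262]
K = P̄·Hᵀ·S⁻¹ = [7050/15067 2121/15067; 6714/15067 6867/15067]
x' − x̄ = [68199/15067, -85311/15067] = K·y
y = (KᵀK)⁻¹·Kᵀ·(x' − x̄) = [19, -31]
z = y + H·x̄ = [19, -31] + [-22, 30] = [-3, -1]

z = [-3, -1]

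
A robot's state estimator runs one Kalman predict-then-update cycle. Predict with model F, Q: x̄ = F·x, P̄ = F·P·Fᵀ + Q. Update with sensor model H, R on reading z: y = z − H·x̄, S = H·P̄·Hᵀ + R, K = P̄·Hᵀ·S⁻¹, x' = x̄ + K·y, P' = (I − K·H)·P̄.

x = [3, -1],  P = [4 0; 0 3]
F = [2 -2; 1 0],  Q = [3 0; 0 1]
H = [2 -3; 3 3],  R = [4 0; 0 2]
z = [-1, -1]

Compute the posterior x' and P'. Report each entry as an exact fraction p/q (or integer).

x' = [-8502/22501, 2123/22501]
P' = [5162/22501 -2120/22501; -2120/22501 4044/22501]

x̄ = F·x = [8, 3]
P̄ = F·P·Fᵀ + Q = [31 8; 8 5]
y = z − H·x̄ = [-8, -34]
S = H·P̄·Hᵀ + R = [77 117; 117 470]
K = P̄·Hᵀ·S⁻¹ = [4171/22501 4563/22501; -4093/22501 2886/22501]
x' = x̄ + K·y = [-8502/22501, 2123/22501]
P' = (I − K·H)·P̄ = [5162/22501 -2120/22501; -2120/22501 4044/22501]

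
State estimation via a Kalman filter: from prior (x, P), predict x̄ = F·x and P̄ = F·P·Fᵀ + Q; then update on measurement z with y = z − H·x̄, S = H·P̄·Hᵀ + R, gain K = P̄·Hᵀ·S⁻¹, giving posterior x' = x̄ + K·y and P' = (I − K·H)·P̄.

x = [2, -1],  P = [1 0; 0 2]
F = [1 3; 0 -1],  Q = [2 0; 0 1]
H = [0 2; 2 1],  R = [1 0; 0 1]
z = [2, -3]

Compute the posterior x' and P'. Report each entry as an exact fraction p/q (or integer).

x̄ = F·x = [-1, 1]
P̄ = F·P·Fᵀ + Q = [21 -6; -6 3]
y = z − H·x̄ = [0, -2]
S = H·P̄·Hᵀ + R = [13 -18; -18 64]
K = P̄·Hᵀ·S⁻¹ = [-30/127 63/127; 111/254 -9/508]
x' = x̄ + K·y = [-253/127, 263/254]
P' = (I − K·H)·P̄ = [39/127 -15/127; -15/127 111/508]

x' = [-253/127, 263/254]
P' = [39/127 -15/127; -15/127 111/508]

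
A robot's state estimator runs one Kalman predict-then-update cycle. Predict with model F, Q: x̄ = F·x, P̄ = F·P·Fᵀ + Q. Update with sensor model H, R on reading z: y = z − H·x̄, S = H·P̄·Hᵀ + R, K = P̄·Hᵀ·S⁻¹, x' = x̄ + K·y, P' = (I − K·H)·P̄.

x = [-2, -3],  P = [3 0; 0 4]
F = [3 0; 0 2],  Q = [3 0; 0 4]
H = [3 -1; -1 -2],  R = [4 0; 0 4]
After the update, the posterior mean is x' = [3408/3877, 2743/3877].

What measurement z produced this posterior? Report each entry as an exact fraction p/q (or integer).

z = [2, -3]

x̄ = F·x = [-6, -6]
P̄ = F·P·Fᵀ + Q = [30 0; 0 20]
S = H·P̄·Hᵀ + R = [294 -50; -50 114]
K = P̄·Hᵀ·S⁻¹ = [1095/3877 -540/3877; -535/3877 -1595/3877]
x' − x̄ = [26670/3877, 26005/3877] = K·y
y = (KᵀK)⁻¹·Kᵀ·(x' − x̄) = [14, -21]
z = y + H·x̄ = [14, -21] + [-12, 18] = [2, -3]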